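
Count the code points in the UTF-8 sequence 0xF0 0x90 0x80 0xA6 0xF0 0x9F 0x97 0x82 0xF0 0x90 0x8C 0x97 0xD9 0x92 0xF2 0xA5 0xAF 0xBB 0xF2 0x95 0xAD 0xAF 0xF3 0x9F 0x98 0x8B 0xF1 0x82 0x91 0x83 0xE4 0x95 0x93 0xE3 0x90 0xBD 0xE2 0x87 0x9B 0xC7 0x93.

12

Byte at offset 0: 0xF0 = 11110000 → 4-byte char (#1). Advance 4.
Byte at offset 4: 0xF0 = 11110000 → 4-byte char (#2). Advance 4.
Byte at offset 8: 0xF0 = 11110000 → 4-byte char (#3). Advance 4.
Byte at offset 12: 0xD9 = 11011001 → 2-byte char (#4). Advance 2.
Byte at offset 14: 0xF2 = 11110010 → 4-byte char (#5). Advance 4.
Byte at offset 18: 0xF2 = 11110010 → 4-byte char (#6). Advance 4.
Byte at offset 22: 0xF3 = 11110011 → 4-byte char (#7). Advance 4.
Byte at offset 26: 0xF1 = 11110001 → 4-byte char (#8). Advance 4.
Byte at offset 30: 0xE4 = 11100100 → 3-byte char (#9). Advance 3.
Byte at offset 33: 0xE3 = 11100011 → 3-byte char (#10). Advance 3.
Byte at offset 36: 0xE2 = 11100010 → 3-byte char (#11). Advance 3.
Byte at offset 39: 0xC7 = 11000111 → 2-byte char (#12). Advance 2.
Reached end at offset 41 after 12 code points.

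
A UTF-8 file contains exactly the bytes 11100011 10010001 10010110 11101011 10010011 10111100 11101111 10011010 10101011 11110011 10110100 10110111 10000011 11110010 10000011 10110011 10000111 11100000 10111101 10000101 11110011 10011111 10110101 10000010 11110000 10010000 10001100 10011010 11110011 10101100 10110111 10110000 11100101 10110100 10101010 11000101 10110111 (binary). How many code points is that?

Byte at offset 0: 0xE3 = 11100011 → 3-byte char (#1). Advance 3.
Byte at offset 3: 0xEB = 11101011 → 3-byte char (#2). Advance 3.
Byte at offset 6: 0xEF = 11101111 → 3-byte char (#3). Advance 3.
Byte at offset 9: 0xF3 = 11110011 → 4-byte char (#4). Advance 4.
Byte at offset 13: 0xF2 = 11110010 → 4-byte char (#5). Advance 4.
Byte at offset 17: 0xE0 = 11100000 → 3-byte char (#6). Advance 3.
Byte at offset 20: 0xF3 = 11110011 → 4-byte char (#7). Advance 4.
Byte at offset 24: 0xF0 = 11110000 → 4-byte char (#8). Advance 4.
Byte at offset 28: 0xF3 = 11110011 → 4-byte char (#9). Advance 4.
Byte at offset 32: 0xE5 = 11100101 → 3-byte char (#10). Advance 3.
Byte at offset 35: 0xC5 = 11000101 → 2-byte char (#11). Advance 2.
Reached end at offset 37 after 11 code points.

11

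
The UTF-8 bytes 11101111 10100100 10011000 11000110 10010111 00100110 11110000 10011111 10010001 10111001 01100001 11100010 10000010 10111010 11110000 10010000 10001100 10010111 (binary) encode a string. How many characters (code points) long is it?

Byte at offset 0: 0xEF = 11101111 → 3-byte char (#1). Advance 3.
Byte at offset 3: 0xC6 = 11000110 → 2-byte char (#2). Advance 2.
Byte at offset 5: 0x26 = 00100110 → 1-byte char (#3). Advance 1.
Byte at offset 6: 0xF0 = 11110000 → 4-byte char (#4). Advance 4.
Byte at offset 10: 0x61 = 01100001 → 1-byte char (#5). Advance 1.
Byte at offset 11: 0xE2 = 11100010 → 3-byte char (#6). Advance 3.
Byte at offset 14: 0xF0 = 11110000 → 4-byte char (#7). Advance 4.
Reached end at offset 18 after 7 code points.

7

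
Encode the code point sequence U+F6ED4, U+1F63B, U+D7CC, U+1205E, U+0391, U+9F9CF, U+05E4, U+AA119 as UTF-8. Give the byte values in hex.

F3 B6 BB 94 F0 9F 98 BB ED 9F 8C F0 92 81 9E CE 91 F2 9F A7 8F D7 A4 F2 AA 84 99

U+F6ED4: 4-byte form → F3 B6 BB 94.
U+1F63B: 4-byte form → F0 9F 98 BB.
U+D7CC: 3-byte form → ED 9F 8C.
U+1205E: 4-byte form → F0 92 81 9E.
U+0391: 2-byte form → CE 91.
U+9F9CF: 4-byte form → F2 9F A7 8F.
U+05E4: 2-byte form → D7 A4.
U+AA119: 4-byte form → F2 AA 84 99.
Concatenated (27 bytes): F3 B6 BB 94 F0 9F 98 BB ED 9F 8C F0 92 81 9E CE 91 F2 9F A7 8F D7 A4 F2 AA 84 99.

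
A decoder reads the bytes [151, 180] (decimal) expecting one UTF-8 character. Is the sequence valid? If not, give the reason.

Byte 0x97 = 10010111 has the form 10xxxxxx — a continuation byte — but there is no preceding leading byte.

invalid (continuation byte with no leading byte)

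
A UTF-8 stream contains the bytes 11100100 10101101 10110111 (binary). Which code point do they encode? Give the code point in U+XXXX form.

U+4B77

Leading byte 0xE4 = 11100100 matches 1110xxxx → 3-byte sequence.
Byte 1: 0xE4 = 11100100, payload 0100 (4 bits).
Byte 2: 0xAD = 10101101 (10xxxxxx ✓), payload 101101.
Byte 3: 0xB7 = 10110111 (10xxxxxx ✓), payload 110111.
Concatenate: 0100101101110111 = 0x4B77 (16 bits → U+4B77).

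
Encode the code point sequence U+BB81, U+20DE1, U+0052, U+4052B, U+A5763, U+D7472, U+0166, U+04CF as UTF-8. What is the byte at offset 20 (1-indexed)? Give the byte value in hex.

1-indexed offset 20 is 0-indexed offset 19.
U+BB81 → 3-byte form EB AE 81 at offsets 0–2.
U+20DE1 → 4-byte form F0 A0 B7 A1 at offsets 3–6.
U+0052 → 1-byte form 52 at offsets 7–7.
U+4052B → 4-byte form F1 80 94 AB at offsets 8–11.
U+A5763 → 4-byte form F2 A5 9D A3 at offsets 12–15.
U+D7472 → 4-byte form F3 97 91 B2 at offsets 16–19.
Offset 19 falls in char 6's range; it's byte 4 of F3 97 91 B2 = 0xB2.

0xB2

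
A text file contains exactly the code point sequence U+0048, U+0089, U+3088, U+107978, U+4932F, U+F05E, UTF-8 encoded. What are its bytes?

48 C2 89 E3 82 88 F4 87 A5 B8 F1 89 8C AF EF 81 9E

U+0048: 1-byte form → 48.
U+0089: 2-byte form → C2 89.
U+3088: 3-byte form → E3 82 88.
U+107978: 4-byte form → F4 87 A5 B8.
U+4932F: 4-byte form → F1 89 8C AF.
U+F05E: 3-byte form → EF 81 9E.
Concatenated (17 bytes): 48 C2 89 E3 82 88 F4 87 A5 B8 F1 89 8C AF EF 81 9E.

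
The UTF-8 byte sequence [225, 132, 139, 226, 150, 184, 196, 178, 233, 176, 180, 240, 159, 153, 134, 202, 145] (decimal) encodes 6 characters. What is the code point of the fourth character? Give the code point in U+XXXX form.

Offset 0: leading byte 0xE1 = 11100001 → 3-byte char #1 = E1 84 8B.
Offset 3: leading byte 0xE2 = 11100010 → 3-byte char #2 = E2 96 B8.
Offset 6: leading byte 0xC4 = 11000100 → 2-byte char #3 = C4 B2.
Offset 8: leading byte 0xE9 = 11101001 → 3-byte char #4 = E9 B0 B4.
Leading byte 0xE9 = 11101001 matches 1110xxxx → 3-byte sequence.
Byte 1: 0xE9 = 11101001, payload 1001 (4 bits).
Byte 2: 0xB0 = 10110000 (10xxxxxx ✓), payload 110000.
Byte 3: 0xB4 = 10110100 (10xxxxxx ✓), payload 110100.
Concatenate: 1001110000110100 = 0x9C34 (16 bits → U+9C34).

U+9C34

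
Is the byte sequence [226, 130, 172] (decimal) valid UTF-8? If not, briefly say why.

Leading byte 0xE2 = 11100010 → 3-byte form.
Continuation bytes 0x82=10000010, 0xAC=10101100 all match 10xxxxxx.
Decoded value 0x20AC is ≥ 0x800 (shortest form) and not a surrogate.

valid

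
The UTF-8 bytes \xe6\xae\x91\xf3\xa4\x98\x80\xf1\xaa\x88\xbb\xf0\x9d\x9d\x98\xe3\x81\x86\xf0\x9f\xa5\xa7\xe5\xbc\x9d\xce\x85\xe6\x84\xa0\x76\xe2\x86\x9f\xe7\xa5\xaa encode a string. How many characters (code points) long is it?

12

Byte at offset 0: 0xE6 = 11100110 → 3-byte char (#1). Advance 3.
Byte at offset 3: 0xF3 = 11110011 → 4-byte char (#2). Advance 4.
Byte at offset 7: 0xF1 = 11110001 → 4-byte char (#3). Advance 4.
Byte at offset 11: 0xF0 = 11110000 → 4-byte char (#4). Advance 4.
Byte at offset 15: 0xE3 = 11100011 → 3-byte char (#5). Advance 3.
Byte at offset 18: 0xF0 = 11110000 → 4-byte char (#6). Advance 4.
Byte at offset 22: 0xE5 = 11100101 → 3-byte char (#7). Advance 3.
Byte at offset 25: 0xCE = 11001110 → 2-byte char (#8). Advance 2.
Byte at offset 27: 0xE6 = 11100110 → 3-byte char (#9). Advance 3.
Byte at offset 30: 0x76 = 01110110 → 1-byte char (#10). Advance 1.
Byte at offset 31: 0xE2 = 11100010 → 3-byte char (#11). Advance 3.
Byte at offset 34: 0xE7 = 11100111 → 3-byte char (#12). Advance 3.
Reached end at offset 37 after 12 code points.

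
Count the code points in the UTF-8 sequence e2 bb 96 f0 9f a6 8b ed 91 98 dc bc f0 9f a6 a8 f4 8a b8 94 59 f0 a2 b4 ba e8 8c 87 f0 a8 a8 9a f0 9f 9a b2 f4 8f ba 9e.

Byte at offset 0: 0xE2 = 11100010 → 3-byte char (#1). Advance 3.
Byte at offset 3: 0xF0 = 11110000 → 4-byte char (#2). Advance 4.
Byte at offset 7: 0xED = 11101101 → 3-byte char (#3). Advance 3.
Byte at offset 10: 0xDC = 11011100 → 2-byte char (#4). Advance 2.
Byte at offset 12: 0xF0 = 11110000 → 4-byte char (#5). Advance 4.
Byte at offset 16: 0xF4 = 11110100 → 4-byte char (#6). Advance 4.
Byte at offset 20: 0x59 = 01011001 → 1-byte char (#7). Advance 1.
Byte at offset 21: 0xF0 = 11110000 → 4-byte char (#8). Advance 4.
Byte at offset 25: 0xE8 = 11101000 → 3-byte char (#9). Advance 3.
Byte at offset 28: 0xF0 = 11110000 → 4-byte char (#10). Advance 4.
Byte at offset 32: 0xF0 = 11110000 → 4-byte char (#11). Advance 4.
Byte at offset 36: 0xF4 = 11110100 → 4-byte char (#12). Advance 4.
Reached end at offset 40 after 12 code points.

12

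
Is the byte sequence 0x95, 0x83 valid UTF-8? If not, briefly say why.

Byte 0x95 = 10010101 has the form 10xxxxxx — a continuation byte — but there is no preceding leading byte.

invalid (continuation byte with no leading byte)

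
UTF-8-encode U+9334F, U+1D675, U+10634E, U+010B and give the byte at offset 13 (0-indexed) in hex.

0x8B

U+9334F → 4-byte form F2 93 8D 8F at offsets 0–3.
U+1D675 → 4-byte form F0 9D 99 B5 at offsets 4–7.
U+10634E → 4-byte form F4 86 8D 8E at offsets 8–11.
U+010B → 2-byte form C4 8B at offsets 12–13.
Offset 13 falls in char 4's range; it's byte 2 of C4 8B = 0x8B.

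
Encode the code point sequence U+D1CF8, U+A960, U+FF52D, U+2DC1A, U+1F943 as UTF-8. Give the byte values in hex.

F3 91 B3 B8 EA A5 A0 F3 BF 94 AD F0 AD B0 9A F0 9F A5 83

U+D1CF8: 4-byte form → F3 91 B3 B8.
U+A960: 3-byte form → EA A5 A0.
U+FF52D: 4-byte form → F3 BF 94 AD.
U+2DC1A: 4-byte form → F0 AD B0 9A.
U+1F943: 4-byte form → F0 9F A5 83.
Concatenated (19 bytes): F3 91 B3 B8 EA A5 A0 F3 BF 94 AD F0 AD B0 9A F0 9F A5 83.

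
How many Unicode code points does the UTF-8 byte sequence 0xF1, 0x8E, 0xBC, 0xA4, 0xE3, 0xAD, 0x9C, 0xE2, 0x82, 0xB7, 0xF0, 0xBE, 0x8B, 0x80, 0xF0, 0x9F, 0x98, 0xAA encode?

5

Byte at offset 0: 0xF1 = 11110001 → 4-byte char (#1). Advance 4.
Byte at offset 4: 0xE3 = 11100011 → 3-byte char (#2). Advance 3.
Byte at offset 7: 0xE2 = 11100010 → 3-byte char (#3). Advance 3.
Byte at offset 10: 0xF0 = 11110000 → 4-byte char (#4). Advance 4.
Byte at offset 14: 0xF0 = 11110000 → 4-byte char (#5). Advance 4.
Reached end at offset 18 after 5 code points.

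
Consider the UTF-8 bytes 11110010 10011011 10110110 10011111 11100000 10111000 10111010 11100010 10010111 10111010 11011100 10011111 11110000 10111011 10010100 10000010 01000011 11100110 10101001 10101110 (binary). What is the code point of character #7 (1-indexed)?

U+6A6E

Offset 0: leading byte 0xF2 = 11110010 → 4-byte char #1 = F2 9B B6 9F.
Offset 4: leading byte 0xE0 = 11100000 → 3-byte char #2 = E0 B8 BA.
Offset 7: leading byte 0xE2 = 11100010 → 3-byte char #3 = E2 97 BA.
Offset 10: leading byte 0xDC = 11011100 → 2-byte char #4 = DC 9F.
Offset 12: leading byte 0xF0 = 11110000 → 4-byte char #5 = F0 BB 94 82.
Offset 16: leading byte 0x43 = 01000011 → 1-byte char #6 = 43.
Offset 17: leading byte 0xE6 = 11100110 → 3-byte char #7 = E6 A9 AE.
Leading byte 0xE6 = 11100110 matches 1110xxxx → 3-byte sequence.
Byte 1: 0xE6 = 11100110, payload 0110 (4 bits).
Byte 2: 0xA9 = 10101001 (10xxxxxx ✓), payload 101001.
Byte 3: 0xAE = 10101110 (10xxxxxx ✓), payload 101110.
Concatenate: 0110101001101110 = 0x6A6E (16 bits → U+6A6E).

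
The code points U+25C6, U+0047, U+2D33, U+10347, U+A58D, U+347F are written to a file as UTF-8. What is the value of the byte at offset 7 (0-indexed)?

U+25C6 → 3-byte form E2 97 86 at offsets 0–2.
U+0047 → 1-byte form 47 at offsets 3–3.
U+2D33 → 3-byte form E2 B4 B3 at offsets 4–6.
U+10347 → 4-byte form F0 90 8D 87 at offsets 7–10.
Offset 7 falls in char 4's range; it's byte 1 of F0 90 8D 87 = 0xF0.

0xF0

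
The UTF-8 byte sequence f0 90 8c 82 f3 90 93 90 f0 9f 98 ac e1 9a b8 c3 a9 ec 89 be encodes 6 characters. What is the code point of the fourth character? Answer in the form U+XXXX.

Offset 0: leading byte 0xF0 = 11110000 → 4-byte char #1 = F0 90 8C 82.
Offset 4: leading byte 0xF3 = 11110011 → 4-byte char #2 = F3 90 93 90.
Offset 8: leading byte 0xF0 = 11110000 → 4-byte char #3 = F0 9F 98 AC.
Offset 12: leading byte 0xE1 = 11100001 → 3-byte char #4 = E1 9A B8.
Leading byte 0xE1 = 11100001 matches 1110xxxx → 3-byte sequence.
Byte 1: 0xE1 = 11100001, payload 0001 (4 bits).
Byte 2: 0x9A = 10011010 (10xxxxxx ✓), payload 011010.
Byte 3: 0xB8 = 10111000 (10xxxxxx ✓), payload 111000.
Concatenate: 0001011010111000 = 0x16B8 (16 bits → U+16B8).

U+16B8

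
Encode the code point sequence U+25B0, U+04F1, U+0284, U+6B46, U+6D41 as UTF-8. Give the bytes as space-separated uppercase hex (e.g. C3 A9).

E2 96 B0 D3 B1 CA 84 E6 AD 86 E6 B5 81

U+25B0: 3-byte form → E2 96 B0.
U+04F1: 2-byte form → D3 B1.
U+0284: 2-byte form → CA 84.
U+6B46: 3-byte form → E6 AD 86.
U+6D41: 3-byte form → E6 B5 81.
Concatenated (13 bytes): E2 96 B0 D3 B1 CA 84 E6 AD 86 E6 B5 81.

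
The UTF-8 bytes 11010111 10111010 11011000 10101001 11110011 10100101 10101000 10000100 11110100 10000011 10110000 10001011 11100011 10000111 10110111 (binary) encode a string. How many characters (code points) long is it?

5

Byte at offset 0: 0xD7 = 11010111 → 2-byte char (#1). Advance 2.
Byte at offset 2: 0xD8 = 11011000 → 2-byte char (#2). Advance 2.
Byte at offset 4: 0xF3 = 11110011 → 4-byte char (#3). Advance 4.
Byte at offset 8: 0xF4 = 11110100 → 4-byte char (#4). Advance 4.
Byte at offset 12: 0xE3 = 11100011 → 3-byte char (#5). Advance 3.
Reached end at offset 15 after 5 code points.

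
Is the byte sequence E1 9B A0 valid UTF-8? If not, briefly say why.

Leading byte 0xE1 = 11100001 → 3-byte form.
Continuation bytes 0x9B=10011011, 0xA0=10100000 all match 10xxxxxx.
Decoded value 0x16E0 is ≥ 0x800 (shortest form) and not a surrogate.

valid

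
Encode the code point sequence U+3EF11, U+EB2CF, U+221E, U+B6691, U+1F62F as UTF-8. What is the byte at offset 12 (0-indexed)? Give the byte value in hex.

0xB6

U+3EF11 → 4-byte form F0 BE BC 91 at offsets 0–3.
U+EB2CF → 4-byte form F3 AB 8B 8F at offsets 4–7.
U+221E → 3-byte form E2 88 9E at offsets 8–10.
U+B6691 → 4-byte form F2 B6 9A 91 at offsets 11–14.
Offset 12 falls in char 4's range; it's byte 2 of F2 B6 9A 91 = 0xB6.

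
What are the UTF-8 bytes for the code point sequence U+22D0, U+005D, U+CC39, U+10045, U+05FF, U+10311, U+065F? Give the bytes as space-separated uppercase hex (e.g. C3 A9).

E2 8B 90 5D EC B0 B9 F0 90 81 85 D7 BF F0 90 8C 91 D9 9F

U+22D0: 3-byte form → E2 8B 90.
U+005D: 1-byte form → 5D.
U+CC39: 3-byte form → EC B0 B9.
U+10045: 4-byte form → F0 90 81 85.
U+05FF: 2-byte form → D7 BF.
U+10311: 4-byte form → F0 90 8C 91.
U+065F: 2-byte form → D9 9F.
Concatenated (19 bytes): E2 8B 90 5D EC B0 B9 F0 90 81 85 D7 BF F0 90 8C 91 D9 9F.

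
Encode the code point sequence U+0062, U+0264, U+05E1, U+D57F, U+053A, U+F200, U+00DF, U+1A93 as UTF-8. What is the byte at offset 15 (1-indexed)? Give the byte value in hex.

1-indexed offset 15 is 0-indexed offset 14.
U+0062 → 1-byte form 62 at offsets 0–0.
U+0264 → 2-byte form C9 A4 at offsets 1–2.
U+05E1 → 2-byte form D7 A1 at offsets 3–4.
U+D57F → 3-byte form ED 95 BF at offsets 5–7.
U+053A → 2-byte form D4 BA at offsets 8–9.
U+F200 → 3-byte form EF 88 80 at offsets 10–12.
U+00DF → 2-byte form C3 9F at offsets 13–14.
Offset 14 falls in char 7's range; it's byte 2 of C3 9F = 0x9F.

0x9F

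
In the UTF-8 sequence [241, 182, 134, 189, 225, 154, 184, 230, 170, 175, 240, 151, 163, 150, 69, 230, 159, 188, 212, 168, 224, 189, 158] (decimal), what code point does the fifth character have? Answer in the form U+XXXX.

U+0045

Offset 0: leading byte 0xF1 = 11110001 → 4-byte char #1 = F1 B6 86 BD.
Offset 4: leading byte 0xE1 = 11100001 → 3-byte char #2 = E1 9A B8.
Offset 7: leading byte 0xE6 = 11100110 → 3-byte char #3 = E6 AA AF.
Offset 10: leading byte 0xF0 = 11110000 → 4-byte char #4 = F0 97 A3 96.
Offset 14: leading byte 0x45 = 01000101 → 1-byte char #5 = 45.
Leading byte 0x45 = 01000101 matches 0xxxxxxx → 1-byte sequence.
Byte 1: 0x45 = 01000101, payload 1000101 (7 bits).
Concatenate: 1000101 = 0x45 (7 bits → U+0045).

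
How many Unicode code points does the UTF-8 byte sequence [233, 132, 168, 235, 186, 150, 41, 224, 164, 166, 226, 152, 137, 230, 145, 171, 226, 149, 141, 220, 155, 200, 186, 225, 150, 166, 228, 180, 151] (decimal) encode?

Byte at offset 0: 0xE9 = 11101001 → 3-byte char (#1). Advance 3.
Byte at offset 3: 0xEB = 11101011 → 3-byte char (#2). Advance 3.
Byte at offset 6: 0x29 = 00101001 → 1-byte char (#3). Advance 1.
Byte at offset 7: 0xE0 = 11100000 → 3-byte char (#4). Advance 3.
Byte at offset 10: 0xE2 = 11100010 → 3-byte char (#5). Advance 3.
Byte at offset 13: 0xE6 = 11100110 → 3-byte char (#6). Advance 3.
Byte at offset 16: 0xE2 = 11100010 → 3-byte char (#7). Advance 3.
Byte at offset 19: 0xDC = 11011100 → 2-byte char (#8). Advance 2.
Byte at offset 21: 0xC8 = 11001000 → 2-byte char (#9). Advance 2.
Byte at offset 23: 0xE1 = 11100001 → 3-byte char (#10). Advance 3.
Byte at offset 26: 0xE4 = 11100100 → 3-byte char (#11). Advance 3.
Reached end at offset 29 after 11 code points.

11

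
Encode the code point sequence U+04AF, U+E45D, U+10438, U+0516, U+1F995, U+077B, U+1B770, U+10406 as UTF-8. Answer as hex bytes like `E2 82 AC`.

U+04AF: 2-byte form → D2 AF.
U+E45D: 3-byte form → EE 91 9D.
U+10438: 4-byte form → F0 90 90 B8.
U+0516: 2-byte form → D4 96.
U+1F995: 4-byte form → F0 9F A6 95.
U+077B: 2-byte form → DD BB.
U+1B770: 4-byte form → F0 9B 9D B0.
U+10406: 4-byte form → F0 90 90 86.
Concatenated (25 bytes): D2 AF EE 91 9D F0 90 90 B8 D4 96 F0 9F A6 95 DD BB F0 9B 9D B0 F0 90 90 86.

D2 AF EE 91 9D F0 90 90 B8 D4 96 F0 9F A6 95 DD BB F0 9B 9D B0 F0 90 90 86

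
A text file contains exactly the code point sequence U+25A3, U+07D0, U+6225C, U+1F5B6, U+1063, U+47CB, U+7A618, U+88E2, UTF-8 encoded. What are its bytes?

E2 96 A3 DF 90 F1 A2 89 9C F0 9F 96 B6 E1 81 A3 E4 9F 8B F1 BA 98 98 E8 A3 A2

U+25A3: 3-byte form → E2 96 A3.
U+07D0: 2-byte form → DF 90.
U+6225C: 4-byte form → F1 A2 89 9C.
U+1F5B6: 4-byte form → F0 9F 96 B6.
U+1063: 3-byte form → E1 81 A3.
U+47CB: 3-byte form → E4 9F 8B.
U+7A618: 4-byte form → F1 BA 98 98.
U+88E2: 3-byte form → E8 A3 A2.
Concatenated (26 bytes): E2 96 A3 DF 90 F1 A2 89 9C F0 9F 96 B6 E1 81 A3 E4 9F 8B F1 BA 98 98 E8 A3 A2.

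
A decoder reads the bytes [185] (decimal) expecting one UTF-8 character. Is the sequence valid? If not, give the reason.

invalid (continuation byte with no leading byte)

Byte 0xB9 = 10111001 has the form 10xxxxxx — a continuation byte — but there is no preceding leading byte.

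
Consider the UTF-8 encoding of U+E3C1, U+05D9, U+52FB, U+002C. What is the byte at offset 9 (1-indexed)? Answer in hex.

1-indexed offset 9 is 0-indexed offset 8.
U+E3C1 → 3-byte form EE 8F 81 at offsets 0–2.
U+05D9 → 2-byte form D7 99 at offsets 3–4.
U+52FB → 3-byte form E5 8B BB at offsets 5–7.
U+002C → 1-byte form 2C at offsets 8–8.
Offset 8 falls in char 4's range; it's byte 1 of 2C = 0x2C.

0x2C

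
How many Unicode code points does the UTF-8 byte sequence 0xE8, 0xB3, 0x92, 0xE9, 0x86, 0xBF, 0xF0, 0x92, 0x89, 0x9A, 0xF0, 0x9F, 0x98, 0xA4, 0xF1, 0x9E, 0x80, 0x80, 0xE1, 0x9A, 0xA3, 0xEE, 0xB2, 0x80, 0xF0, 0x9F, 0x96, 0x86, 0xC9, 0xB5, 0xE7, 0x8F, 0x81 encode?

Byte at offset 0: 0xE8 = 11101000 → 3-byte char (#1). Advance 3.
Byte at offset 3: 0xE9 = 11101001 → 3-byte char (#2). Advance 3.
Byte at offset 6: 0xF0 = 11110000 → 4-byte char (#3). Advance 4.
Byte at offset 10: 0xF0 = 11110000 → 4-byte char (#4). Advance 4.
Byte at offset 14: 0xF1 = 11110001 → 4-byte char (#5). Advance 4.
Byte at offset 18: 0xE1 = 11100001 → 3-byte char (#6). Advance 3.
Byte at offset 21: 0xEE = 11101110 → 3-byte char (#7). Advance 3.
Byte at offset 24: 0xF0 = 11110000 → 4-byte char (#8). Advance 4.
Byte at offset 28: 0xC9 = 11001001 → 2-byte char (#9). Advance 2.
Byte at offset 30: 0xE7 = 11100111 → 3-byte char (#10). Advance 3.
Reached end at offset 33 after 10 code points.

10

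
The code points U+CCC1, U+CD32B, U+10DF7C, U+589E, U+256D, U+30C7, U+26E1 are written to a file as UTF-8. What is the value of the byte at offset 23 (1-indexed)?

0xA1

1-indexed offset 23 is 0-indexed offset 22.
U+CCC1 → 3-byte form EC B3 81 at offsets 0–2.
U+CD32B → 4-byte form F3 8D 8C AB at offsets 3–6.
U+10DF7C → 4-byte form F4 8D BD BC at offsets 7–10.
U+589E → 3-byte form E5 A2 9E at offsets 11–13.
U+256D → 3-byte form E2 95 AD at offsets 14–16.
U+30C7 → 3-byte form E3 83 87 at offsets 17–19.
U+26E1 → 3-byte form E2 9B A1 at offsets 20–22.
Offset 22 falls in char 7's range; it's byte 3 of E2 9B A1 = 0xA1.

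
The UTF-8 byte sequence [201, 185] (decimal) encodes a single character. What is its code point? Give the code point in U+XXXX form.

U+0279

Leading byte 0xC9 = 11001001 matches 110xxxxx → 2-byte sequence.
Byte 1: 0xC9 = 11001001, payload 01001 (5 bits).
Byte 2: 0xB9 = 10111001 (10xxxxxx ✓), payload 111001.
Concatenate: 01001111001 = 0x279 (11 bits → U+0279).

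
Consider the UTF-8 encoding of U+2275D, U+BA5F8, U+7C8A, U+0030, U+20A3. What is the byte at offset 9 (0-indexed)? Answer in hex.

U+2275D → 4-byte form F0 A2 9D 9D at offsets 0–3.
U+BA5F8 → 4-byte form F2 BA 97 B8 at offsets 4–7.
U+7C8A → 3-byte form E7 B2 8A at offsets 8–10.
Offset 9 falls in char 3's range; it's byte 2 of E7 B2 8A = 0xB2.

0xB2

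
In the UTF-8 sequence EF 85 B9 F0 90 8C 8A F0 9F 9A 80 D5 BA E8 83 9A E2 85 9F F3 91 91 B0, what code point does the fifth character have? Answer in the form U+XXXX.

U+80DA

Offset 0: leading byte 0xEF = 11101111 → 3-byte char #1 = EF 85 B9.
Offset 3: leading byte 0xF0 = 11110000 → 4-byte char #2 = F0 90 8C 8A.
Offset 7: leading byte 0xF0 = 11110000 → 4-byte char #3 = F0 9F 9A 80.
Offset 11: leading byte 0xD5 = 11010101 → 2-byte char #4 = D5 BA.
Offset 13: leading byte 0xE8 = 11101000 → 3-byte char #5 = E8 83 9A.
Leading byte 0xE8 = 11101000 matches 1110xxxx → 3-byte sequence.
Byte 1: 0xE8 = 11101000, payload 1000 (4 bits).
Byte 2: 0x83 = 10000011 (10xxxxxx ✓), payload 000011.
Byte 3: 0x9A = 10011010 (10xxxxxx ✓), payload 011010.
Concatenate: 1000000011011010 = 0x80DA (16 bits → U+80DA).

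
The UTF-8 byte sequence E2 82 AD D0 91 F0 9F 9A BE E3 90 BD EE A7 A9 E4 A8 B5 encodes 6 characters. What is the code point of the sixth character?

Offset 0: leading byte 0xE2 = 11100010 → 3-byte char #1 = E2 82 AD.
Offset 3: leading byte 0xD0 = 11010000 → 2-byte char #2 = D0 91.
Offset 5: leading byte 0xF0 = 11110000 → 4-byte char #3 = F0 9F 9A BE.
Offset 9: leading byte 0xE3 = 11100011 → 3-byte char #4 = E3 90 BD.
Offset 12: leading byte 0xEE = 11101110 → 3-byte char #5 = EE A7 A9.
Offset 15: leading byte 0xE4 = 11100100 → 3-byte char #6 = E4 A8 B5.
Leading byte 0xE4 = 11100100 matches 1110xxxx → 3-byte sequence.
Byte 1: 0xE4 = 11100100, payload 0100 (4 bits).
Byte 2: 0xA8 = 10101000 (10xxxxxx ✓), payload 101000.
Byte 3: 0xB5 = 10110101 (10xxxxxx ✓), payload 110101.
Concatenate: 0100101000110101 = 0x4A35 (16 bits → U+4A35).

U+4A35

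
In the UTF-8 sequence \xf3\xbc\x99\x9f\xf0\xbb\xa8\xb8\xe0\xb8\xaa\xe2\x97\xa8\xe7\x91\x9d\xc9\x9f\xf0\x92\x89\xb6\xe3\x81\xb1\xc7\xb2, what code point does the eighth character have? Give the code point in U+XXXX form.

Offset 0: leading byte 0xF3 = 11110011 → 4-byte char #1 = F3 BC 99 9F.
Offset 4: leading byte 0xF0 = 11110000 → 4-byte char #2 = F0 BB A8 B8.
Offset 8: leading byte 0xE0 = 11100000 → 3-byte char #3 = E0 B8 AA.
Offset 11: leading byte 0xE2 = 11100010 → 3-byte char #4 = E2 97 A8.
Offset 14: leading byte 0xE7 = 11100111 → 3-byte char #5 = E7 91 9D.
Offset 17: leading byte 0xC9 = 11001001 → 2-byte char #6 = C9 9F.
Offset 19: leading byte 0xF0 = 11110000 → 4-byte char #7 = F0 92 89 B6.
Offset 23: leading byte 0xE3 = 11100011 → 3-byte char #8 = E3 81 B1.
Leading byte 0xE3 = 11100011 matches 1110xxxx → 3-byte sequence.
Byte 1: 0xE3 = 11100011, payload 0011 (4 bits).
Byte 2: 0x81 = 10000001 (10xxxxxx ✓), payload 000001.
Byte 3: 0xB1 = 10110001 (10xxxxxx ✓), payload 110001.
Concatenate: 0011000001110001 = 0x3071 (16 bits → U+3071).

U+3071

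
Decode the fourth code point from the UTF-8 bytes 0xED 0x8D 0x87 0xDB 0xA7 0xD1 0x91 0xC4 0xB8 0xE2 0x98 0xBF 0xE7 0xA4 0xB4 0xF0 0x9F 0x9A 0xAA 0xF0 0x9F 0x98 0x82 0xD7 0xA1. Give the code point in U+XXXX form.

U+0138

Offset 0: leading byte 0xED = 11101101 → 3-byte char #1 = ED 8D 87.
Offset 3: leading byte 0xDB = 11011011 → 2-byte char #2 = DB A7.
Offset 5: leading byte 0xD1 = 11010001 → 2-byte char #3 = D1 91.
Offset 7: leading byte 0xC4 = 11000100 → 2-byte char #4 = C4 B8.
Leading byte 0xC4 = 11000100 matches 110xxxxx → 2-byte sequence.
Byte 1: 0xC4 = 11000100, payload 00100 (5 bits).
Byte 2: 0xB8 = 10111000 (10xxxxxx ✓), payload 111000.
Concatenate: 00100111000 = 0x138 (11 bits → U+0138).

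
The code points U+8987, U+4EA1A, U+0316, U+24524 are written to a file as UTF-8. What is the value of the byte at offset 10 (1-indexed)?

1-indexed offset 10 is 0-indexed offset 9.
U+8987 → 3-byte form E8 A6 87 at offsets 0–2.
U+4EA1A → 4-byte form F1 8E A8 9A at offsets 3–6.
U+0316 → 2-byte form CC 96 at offsets 7–8.
U+24524 → 4-byte form F0 A4 94 A4 at offsets 9–12.
Offset 9 falls in char 4's range; it's byte 1 of F0 A4 94 A4 = 0xF0.

0xF0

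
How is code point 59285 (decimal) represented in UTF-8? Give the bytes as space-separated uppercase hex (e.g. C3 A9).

U+E795 = 0xE795 = 59285 decimal. In range U+0800–U+FFFF → 3-byte form: 1110xxxx 10xxxxxx 10xxxxxx.
Binary (16 bits): 1110011110010101.
Split 4+6+6: 1110 | 011110 | 010101.
Byte 1: 11101110 = 0xEE.
Byte 2: 10011110 = 0x9E.
Byte 3: 10010101 = 0x95.

EE 9E 95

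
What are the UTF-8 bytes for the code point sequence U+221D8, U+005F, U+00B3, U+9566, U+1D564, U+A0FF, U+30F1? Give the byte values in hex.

F0 A2 87 98 5F C2 B3 E9 95 A6 F0 9D 95 A4 EA 83 BF E3 83 B1

U+221D8: 4-byte form → F0 A2 87 98.
U+005F: 1-byte form → 5F.
U+00B3: 2-byte form → C2 B3.
U+9566: 3-byte form → E9 95 A6.
U+1D564: 4-byte form → F0 9D 95 A4.
U+A0FF: 3-byte form → EA 83 BF.
U+30F1: 3-byte form → E3 83 B1.
Concatenated (20 bytes): F0 A2 87 98 5F C2 B3 E9 95 A6 F0 9D 95 A4 EA 83 BF E3 83 B1.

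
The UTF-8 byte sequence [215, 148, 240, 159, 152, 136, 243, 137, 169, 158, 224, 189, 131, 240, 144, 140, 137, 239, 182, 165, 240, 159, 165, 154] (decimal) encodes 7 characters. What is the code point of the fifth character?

Offset 0: leading byte 0xD7 = 11010111 → 2-byte char #1 = D7 94.
Offset 2: leading byte 0xF0 = 11110000 → 4-byte char #2 = F0 9F 98 88.
Offset 6: leading byte 0xF3 = 11110011 → 4-byte char #3 = F3 89 A9 9E.
Offset 10: leading byte 0xE0 = 11100000 → 3-byte char #4 = E0 BD 83.
Offset 13: leading byte 0xF0 = 11110000 → 4-byte char #5 = F0 90 8C 89.
Leading byte 0xF0 = 11110000 matches 11110xxx → 4-byte sequence.
Byte 1: 0xF0 = 11110000, payload 000 (3 bits).
Byte 2: 0x90 = 10010000 (10xxxxxx ✓), payload 010000.
Byte 3: 0x8C = 10001100 (10xxxxxx ✓), payload 001100.
Byte 4: 0x89 = 10001001 (10xxxxxx ✓), payload 001001.
Concatenate: 000010000001100001001 = 0x10309 (21 bits → U+10309).

U+10309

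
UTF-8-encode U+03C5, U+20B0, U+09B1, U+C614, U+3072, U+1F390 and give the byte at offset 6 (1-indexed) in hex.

0xE0

1-indexed offset 6 is 0-indexed offset 5.
U+03C5 → 2-byte form CF 85 at offsets 0–1.
U+20B0 → 3-byte form E2 82 B0 at offsets 2–4.
U+09B1 → 3-byte form E0 A6 B1 at offsets 5–7.
Offset 5 falls in char 3's range; it's byte 1 of E0 A6 B1 = 0xE0.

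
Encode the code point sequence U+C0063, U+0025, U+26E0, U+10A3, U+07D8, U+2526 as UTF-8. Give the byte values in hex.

U+C0063: 4-byte form → F3 80 81 A3.
U+0025: 1-byte form → 25.
U+26E0: 3-byte form → E2 9B A0.
U+10A3: 3-byte form → E1 82 A3.
U+07D8: 2-byte form → DF 98.
U+2526: 3-byte form → E2 94 A6.
Concatenated (16 bytes): F3 80 81 A3 25 E2 9B A0 E1 82 A3 DF 98 E2 94 A6.

F3 80 81 A3 25 E2 9B A0 E1 82 A3 DF 98 E2 94 A6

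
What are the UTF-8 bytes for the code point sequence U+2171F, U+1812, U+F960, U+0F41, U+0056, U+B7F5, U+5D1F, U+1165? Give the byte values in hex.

F0 A1 9C 9F E1 A0 92 EF A5 A0 E0 BD 81 56 EB 9F B5 E5 B4 9F E1 85 A5

U+2171F: 4-byte form → F0 A1 9C 9F.
U+1812: 3-byte form → E1 A0 92.
U+F960: 3-byte form → EF A5 A0.
U+0F41: 3-byte form → E0 BD 81.
U+0056: 1-byte form → 56.
U+B7F5: 3-byte form → EB 9F B5.
U+5D1F: 3-byte form → E5 B4 9F.
U+1165: 3-byte form → E1 85 A5.
Concatenated (23 bytes): F0 A1 9C 9F E1 A0 92 EF A5 A0 E0 BD 81 56 EB 9F B5 E5 B4 9F E1 85 A5.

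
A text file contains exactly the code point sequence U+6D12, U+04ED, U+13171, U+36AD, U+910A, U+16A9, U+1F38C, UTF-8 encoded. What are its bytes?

U+6D12: 3-byte form → E6 B4 92.
U+04ED: 2-byte form → D3 AD.
U+13171: 4-byte form → F0 93 85 B1.
U+36AD: 3-byte form → E3 9A AD.
U+910A: 3-byte form → E9 84 8A.
U+16A9: 3-byte form → E1 9A A9.
U+1F38C: 4-byte form → F0 9F 8E 8C.
Concatenated (22 bytes): E6 B4 92 D3 AD F0 93 85 B1 E3 9A AD E9 84 8A E1 9A A9 F0 9F 8E 8C.

E6 B4 92 D3 AD F0 93 85 B1 E3 9A AD E9 84 8A E1 9A A9 F0 9F 8E 8C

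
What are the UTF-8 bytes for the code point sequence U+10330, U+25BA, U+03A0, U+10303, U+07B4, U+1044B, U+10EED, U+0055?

U+10330: 4-byte form → F0 90 8C B0.
U+25BA: 3-byte form → E2 96 BA.
U+03A0: 2-byte form → CE A0.
U+10303: 4-byte form → F0 90 8C 83.
U+07B4: 2-byte form → DE B4.
U+1044B: 4-byte form → F0 90 91 8B.
U+10EED: 4-byte form → F0 90 BB AD.
U+0055: 1-byte form → 55.
Concatenated (24 bytes): F0 90 8C B0 E2 96 BA CE A0 F0 90 8C 83 DE B4 F0 90 91 8B F0 90 BB AD 55.

F0 90 8C B0 E2 96 BA CE A0 F0 90 8C 83 DE B4 F0 90 91 8B F0 90 BB AD 55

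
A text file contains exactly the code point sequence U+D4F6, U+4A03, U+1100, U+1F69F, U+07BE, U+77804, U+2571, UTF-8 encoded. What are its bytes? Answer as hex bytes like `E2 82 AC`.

ED 93 B6 E4 A8 83 E1 84 80 F0 9F 9A 9F DE BE F1 B7 A0 84 E2 95 B1

U+D4F6: 3-byte form → ED 93 B6.
U+4A03: 3-byte form → E4 A8 83.
U+1100: 3-byte form → E1 84 80.
U+1F69F: 4-byte form → F0 9F 9A 9F.
U+07BE: 2-byte form → DE BE.
U+77804: 4-byte form → F1 B7 A0 84.
U+2571: 3-byte form → E2 95 B1.
Concatenated (22 bytes): ED 93 B6 E4 A8 83 E1 84 80 F0 9F 9A 9F DE BE F1 B7 A0 84 E2 95 B1.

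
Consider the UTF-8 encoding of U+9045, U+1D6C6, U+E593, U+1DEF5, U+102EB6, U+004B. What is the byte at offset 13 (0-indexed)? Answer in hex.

0xB5

U+9045 → 3-byte form E9 81 85 at offsets 0–2.
U+1D6C6 → 4-byte form F0 9D 9B 86 at offsets 3–6.
U+E593 → 3-byte form EE 96 93 at offsets 7–9.
U+1DEF5 → 4-byte form F0 9D BB B5 at offsets 10–13.
Offset 13 falls in char 4's range; it's byte 4 of F0 9D BB B5 = 0xB5.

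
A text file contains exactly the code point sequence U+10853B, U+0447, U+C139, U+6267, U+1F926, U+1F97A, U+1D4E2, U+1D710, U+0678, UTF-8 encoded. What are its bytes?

F4 88 94 BB D1 87 EC 84 B9 E6 89 A7 F0 9F A4 A6 F0 9F A5 BA F0 9D 93 A2 F0 9D 9C 90 D9 B8

U+10853B: 4-byte form → F4 88 94 BB.
U+0447: 2-byte form → D1 87.
U+C139: 3-byte form → EC 84 B9.
U+6267: 3-byte form → E6 89 A7.
U+1F926: 4-byte form → F0 9F A4 A6.
U+1F97A: 4-byte form → F0 9F A5 BA.
U+1D4E2: 4-byte form → F0 9D 93 A2.
U+1D710: 4-byte form → F0 9D 9C 90.
U+0678: 2-byte form → D9 B8.
Concatenated (30 bytes): F4 88 94 BB D1 87 EC 84 B9 E6 89 A7 F0 9F A4 A6 F0 9F A5 BA F0 9D 93 A2 F0 9D 9C 90 D9 B8.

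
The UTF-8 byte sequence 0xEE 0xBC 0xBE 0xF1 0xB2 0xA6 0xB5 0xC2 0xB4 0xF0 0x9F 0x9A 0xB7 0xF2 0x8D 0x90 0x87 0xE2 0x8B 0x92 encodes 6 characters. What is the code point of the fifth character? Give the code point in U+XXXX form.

U+8D407

Offset 0: leading byte 0xEE = 11101110 → 3-byte char #1 = EE BC BE.
Offset 3: leading byte 0xF1 = 11110001 → 4-byte char #2 = F1 B2 A6 B5.
Offset 7: leading byte 0xC2 = 11000010 → 2-byte char #3 = C2 B4.
Offset 9: leading byte 0xF0 = 11110000 → 4-byte char #4 = F0 9F 9A B7.
Offset 13: leading byte 0xF2 = 11110010 → 4-byte char #5 = F2 8D 90 87.
Leading byte 0xF2 = 11110010 matches 11110xxx → 4-byte sequence.
Byte 1: 0xF2 = 11110010, payload 010 (3 bits).
Byte 2: 0x8D = 10001101 (10xxxxxx ✓), payload 001101.
Byte 3: 0x90 = 10010000 (10xxxxxx ✓), payload 010000.
Byte 4: 0x87 = 10000111 (10xxxxxx ✓), payload 000111.
Concatenate: 010001101010000000111 = 0x8D407 (21 bits → U+8D407).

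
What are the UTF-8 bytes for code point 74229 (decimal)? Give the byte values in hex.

U+121F5 = 0x121F5 = 74229 decimal. In range U+10000–U+10FFFF → 4-byte form: 11110xxx 10xxxxxx 10xxxxxx 10xxxxxx.
Binary (21 bits): 000010010000111110101.
Split 3+6+6+6: 000 | 010010 | 000111 | 110101.
Byte 1: 11110000 = 0xF0.
Byte 2: 10010010 = 0x92.
Byte 3: 10000111 = 0x87.
Byte 4: 10110101 = 0xB5.

F0 92 87 B5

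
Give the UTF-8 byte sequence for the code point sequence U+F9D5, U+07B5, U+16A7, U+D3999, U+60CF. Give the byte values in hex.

EF A7 95 DE B5 E1 9A A7 F3 93 A6 99 E6 83 8F

U+F9D5: 3-byte form → EF A7 95.
U+07B5: 2-byte form → DE B5.
U+16A7: 3-byte form → E1 9A A7.
U+D3999: 4-byte form → F3 93 A6 99.
U+60CF: 3-byte form → E6 83 8F.
Concatenated (15 bytes): EF A7 95 DE B5 E1 9A A7 F3 93 A6 99 E6 83 8F.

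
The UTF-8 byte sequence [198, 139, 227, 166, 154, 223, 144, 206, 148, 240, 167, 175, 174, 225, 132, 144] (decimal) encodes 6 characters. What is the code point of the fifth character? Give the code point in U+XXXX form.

U+27BEE

Offset 0: leading byte 0xC6 = 11000110 → 2-byte char #1 = C6 8B.
Offset 2: leading byte 0xE3 = 11100011 → 3-byte char #2 = E3 A6 9A.
Offset 5: leading byte 0xDF = 11011111 → 2-byte char #3 = DF 90.
Offset 7: leading byte 0xCE = 11001110 → 2-byte char #4 = CE 94.
Offset 9: leading byte 0xF0 = 11110000 → 4-byte char #5 = F0 A7 AF AE.
Leading byte 0xF0 = 11110000 matches 11110xxx → 4-byte sequence.
Byte 1: 0xF0 = 11110000, payload 000 (3 bits).
Byte 2: 0xA7 = 10100111 (10xxxxxx ✓), payload 100111.
Byte 3: 0xAF = 10101111 (10xxxxxx ✓), payload 101111.
Byte 4: 0xAE = 10101110 (10xxxxxx ✓), payload 101110.
Concatenate: 000100111101111101110 = 0x27BEE (21 bits → U+27BEE).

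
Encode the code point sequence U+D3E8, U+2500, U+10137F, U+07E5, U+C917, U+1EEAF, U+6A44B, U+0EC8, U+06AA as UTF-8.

U+D3E8: 3-byte form → ED 8F A8.
U+2500: 3-byte form → E2 94 80.
U+10137F: 4-byte form → F4 81 8D BF.
U+07E5: 2-byte form → DF A5.
U+C917: 3-byte form → EC A4 97.
U+1EEAF: 4-byte form → F0 9E BA AF.
U+6A44B: 4-byte form → F1 AA 91 8B.
U+0EC8: 3-byte form → E0 BB 88.
U+06AA: 2-byte form → DA AA.
Concatenated (28 bytes): ED 8F A8 E2 94 80 F4 81 8D BF DF A5 EC A4 97 F0 9E BA AF F1 AA 91 8B E0 BB 88 DA AA.

ED 8F A8 E2 94 80 F4 81 8D BF DF A5 EC A4 97 F0 9E BA AF F1 AA 91 8B E0 BB 88 DA AA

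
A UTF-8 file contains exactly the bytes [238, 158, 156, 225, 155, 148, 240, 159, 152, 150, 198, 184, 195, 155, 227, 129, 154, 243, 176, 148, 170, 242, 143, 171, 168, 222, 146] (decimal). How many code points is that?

Byte at offset 0: 0xEE = 11101110 → 3-byte char (#1). Advance 3.
Byte at offset 3: 0xE1 = 11100001 → 3-byte char (#2). Advance 3.
Byte at offset 6: 0xF0 = 11110000 → 4-byte char (#3). Advance 4.
Byte at offset 10: 0xC6 = 11000110 → 2-byte char (#4). Advance 2.
Byte at offset 12: 0xC3 = 11000011 → 2-byte char (#5). Advance 2.
Byte at offset 14: 0xE3 = 11100011 → 3-byte char (#6). Advance 3.
Byte at offset 17: 0xF3 = 11110011 → 4-byte char (#7). Advance 4.
Byte at offset 21: 0xF2 = 11110010 → 4-byte char (#8). Advance 4.
Byte at offset 25: 0xDE = 11011110 → 2-byte char (#9). Advance 2.
Reached end at offset 27 after 9 code points.

9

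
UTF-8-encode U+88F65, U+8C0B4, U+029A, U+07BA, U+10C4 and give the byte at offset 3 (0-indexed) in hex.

U+88F65 → 4-byte form F2 88 BD A5 at offsets 0–3.
Offset 3 falls in char 1's range; it's byte 4 of F2 88 BD A5 = 0xA5.

0xA5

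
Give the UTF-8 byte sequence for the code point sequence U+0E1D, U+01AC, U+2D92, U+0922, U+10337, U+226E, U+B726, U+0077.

E0 B8 9D C6 AC E2 B6 92 E0 A4 A2 F0 90 8C B7 E2 89 AE EB 9C A6 77

U+0E1D: 3-byte form → E0 B8 9D.
U+01AC: 2-byte form → C6 AC.
U+2D92: 3-byte form → E2 B6 92.
U+0922: 3-byte form → E0 A4 A2.
U+10337: 4-byte form → F0 90 8C B7.
U+226E: 3-byte form → E2 89 AE.
U+B726: 3-byte form → EB 9C A6.
U+0077: 1-byte form → 77.
Concatenated (22 bytes): E0 B8 9D C6 AC E2 B6 92 E0 A4 A2 F0 90 8C B7 E2 89 AE EB 9C A6 77.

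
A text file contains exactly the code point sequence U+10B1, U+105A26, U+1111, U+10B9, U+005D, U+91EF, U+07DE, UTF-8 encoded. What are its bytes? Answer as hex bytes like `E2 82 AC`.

E1 82 B1 F4 85 A8 A6 E1 84 91 E1 82 B9 5D E9 87 AF DF 9E

U+10B1: 3-byte form → E1 82 B1.
U+105A26: 4-byte form → F4 85 A8 A6.
U+1111: 3-byte form → E1 84 91.
U+10B9: 3-byte form → E1 82 B9.
U+005D: 1-byte form → 5D.
U+91EF: 3-byte form → E9 87 AF.
U+07DE: 2-byte form → DF 9E.
Concatenated (19 bytes): E1 82 B1 F4 85 A8 A6 E1 84 91 E1 82 B9 5D E9 87 AF DF 9E.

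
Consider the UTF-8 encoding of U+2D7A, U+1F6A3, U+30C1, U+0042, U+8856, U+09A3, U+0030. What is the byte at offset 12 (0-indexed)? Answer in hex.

0xA1

U+2D7A → 3-byte form E2 B5 BA at offsets 0–2.
U+1F6A3 → 4-byte form F0 9F 9A A3 at offsets 3–6.
U+30C1 → 3-byte form E3 83 81 at offsets 7–9.
U+0042 → 1-byte form 42 at offsets 10–10.
U+8856 → 3-byte form E8 A1 96 at offsets 11–13.
Offset 12 falls in char 5's range; it's byte 2 of E8 A1 96 = 0xA1.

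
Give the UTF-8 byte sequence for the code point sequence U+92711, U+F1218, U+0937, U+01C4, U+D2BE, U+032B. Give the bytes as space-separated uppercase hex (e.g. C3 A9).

U+92711: 4-byte form → F2 92 9C 91.
U+F1218: 4-byte form → F3 B1 88 98.
U+0937: 3-byte form → E0 A4 B7.
U+01C4: 2-byte form → C7 84.
U+D2BE: 3-byte form → ED 8A BE.
U+032B: 2-byte form → CC AB.
Concatenated (18 bytes): F2 92 9C 91 F3 B1 88 98 E0 A4 B7 C7 84 ED 8A BE CC AB.

F2 92 9C 91 F3 B1 88 98 E0 A4 B7 C7 84 ED 8A BE CC AB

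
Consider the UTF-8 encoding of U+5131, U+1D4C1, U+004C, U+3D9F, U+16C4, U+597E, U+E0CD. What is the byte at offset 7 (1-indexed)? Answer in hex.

1-indexed offset 7 is 0-indexed offset 6.
U+5131 → 3-byte form E5 84 B1 at offsets 0–2.
U+1D4C1 → 4-byte form F0 9D 93 81 at offsets 3–6.
Offset 6 falls in char 2's range; it's byte 4 of F0 9D 93 81 = 0x81.

0x81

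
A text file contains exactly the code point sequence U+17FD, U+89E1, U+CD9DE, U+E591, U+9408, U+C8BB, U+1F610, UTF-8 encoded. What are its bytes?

U+17FD: 3-byte form → E1 9F BD.
U+89E1: 3-byte form → E8 A7 A1.
U+CD9DE: 4-byte form → F3 8D A7 9E.
U+E591: 3-byte form → EE 96 91.
U+9408: 3-byte form → E9 90 88.
U+C8BB: 3-byte form → EC A2 BB.
U+1F610: 4-byte form → F0 9F 98 90.
Concatenated (23 bytes): E1 9F BD E8 A7 A1 F3 8D A7 9E EE 96 91 E9 90 88 EC A2 BB F0 9F 98 90.

E1 9F BD E8 A7 A1 F3 8D A7 9E EE 96 91 E9 90 88 EC A2 BB F0 9F 98 90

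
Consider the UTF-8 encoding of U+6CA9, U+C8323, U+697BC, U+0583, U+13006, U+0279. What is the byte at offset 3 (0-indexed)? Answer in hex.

U+6CA9 → 3-byte form E6 B2 A9 at offsets 0–2.
U+C8323 → 4-byte form F3 88 8C A3 at offsets 3–6.
Offset 3 falls in char 2's range; it's byte 1 of F3 88 8C A3 = 0xF3.

0xF3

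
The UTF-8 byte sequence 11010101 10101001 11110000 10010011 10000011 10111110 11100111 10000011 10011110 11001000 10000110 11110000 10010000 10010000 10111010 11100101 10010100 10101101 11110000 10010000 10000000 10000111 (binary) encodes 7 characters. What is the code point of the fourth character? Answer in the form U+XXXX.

U+0206

Offset 0: leading byte 0xD5 = 11010101 → 2-byte char #1 = D5 A9.
Offset 2: leading byte 0xF0 = 11110000 → 4-byte char #2 = F0 93 83 BE.
Offset 6: leading byte 0xE7 = 11100111 → 3-byte char #3 = E7 83 9E.
Offset 9: leading byte 0xC8 = 11001000 → 2-byte char #4 = C8 86.
Leading byte 0xC8 = 11001000 matches 110xxxxx → 2-byte sequence.
Byte 1: 0xC8 = 11001000, payload 01000 (5 bits).
Byte 2: 0x86 = 10000110 (10xxxxxx ✓), payload 000110.
Concatenate: 01000000110 = 0x206 (11 bits → U+0206).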